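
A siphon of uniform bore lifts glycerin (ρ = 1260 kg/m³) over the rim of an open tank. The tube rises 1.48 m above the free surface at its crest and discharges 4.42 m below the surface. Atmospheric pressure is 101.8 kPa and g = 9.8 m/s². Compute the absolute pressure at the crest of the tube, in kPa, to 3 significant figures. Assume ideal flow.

P_top = 28.9 kPa

The outlet speed comes from Torricelli: v = √(2g·4.42) = 9.31 m/s.
Continuity keeps v the same throughout the tube; from surface to crest, P_atm + 0 = P_top + ½ρv² + ρg·h_top.
P_top = 101800 − ½·1260·9.31² − 1260·9.8·1.48 = 28900 Pa.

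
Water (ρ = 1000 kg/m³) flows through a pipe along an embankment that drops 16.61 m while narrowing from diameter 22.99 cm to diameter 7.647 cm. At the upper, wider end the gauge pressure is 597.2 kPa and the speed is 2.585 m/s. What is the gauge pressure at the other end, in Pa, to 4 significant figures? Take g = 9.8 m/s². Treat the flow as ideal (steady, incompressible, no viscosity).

P₂ ≈ 490400 Pa

By continuity, v₂ = v₁·A₁/A₂ = 2.585·(415.1/45.93) = 23.36 m/s.
Energy conservation along the streamline gives P₂ = P₁ − ½ρ(v₂² − v₁²) − ρg(h₂ − h₁).
P₂ = 597200 + ½·1000·(2.585² − 23.36²) − 1000·9.8·(−16.61) = 597200 + (-269600) − (-162800) = 490400 Pa.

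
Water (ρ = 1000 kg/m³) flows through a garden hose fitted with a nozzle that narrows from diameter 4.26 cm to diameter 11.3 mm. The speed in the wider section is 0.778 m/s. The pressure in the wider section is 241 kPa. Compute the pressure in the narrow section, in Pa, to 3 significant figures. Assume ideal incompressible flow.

Mass conservation (A₁v₁ = A₂v₂) gives v₂ = 0.778 × 14.3/1.00 = 11.1 m/s.
Bernoulli (h₁ = h₂): P₁ − P₂ = ½ρ(v₂² − v₁²).
P₂ = P₁ − ½ρ(v₂² − v₁²) = 241000 − ½·1000·(11.1² − 0.778²) = 241000 − 60800 = 180000 Pa.

P₂ ≈ 180000 Pa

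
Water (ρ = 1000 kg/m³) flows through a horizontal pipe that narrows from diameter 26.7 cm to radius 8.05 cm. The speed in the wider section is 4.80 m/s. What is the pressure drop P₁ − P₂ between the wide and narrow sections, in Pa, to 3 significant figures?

Mass conservation (A₁v₁ = A₂v₂) gives v₂ = 4.80 × 560/204 = 13.2 m/s.
Along the horizontal streamline, P + ½ρv² is constant.
P₁ − P₂ = ½·1000·(13.2² − 4.80²) = ½·1000·151 = 75600 Pa.

ΔP ≈ 75600 Pa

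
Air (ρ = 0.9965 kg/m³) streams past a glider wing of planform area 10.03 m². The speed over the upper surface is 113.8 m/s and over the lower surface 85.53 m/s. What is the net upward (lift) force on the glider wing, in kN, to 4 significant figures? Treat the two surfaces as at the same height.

The faster flow above has the lower pressure; Bernoulli (same height) gives ΔP = ½ρ(v_up² − v_low²).
ΔP = ½·0.9965·(113.8² − 85.53²) = 2808 Pa.
Lift = ΔP · A = 2808 × 10.03 = 28160 N.

F = 28.16 kN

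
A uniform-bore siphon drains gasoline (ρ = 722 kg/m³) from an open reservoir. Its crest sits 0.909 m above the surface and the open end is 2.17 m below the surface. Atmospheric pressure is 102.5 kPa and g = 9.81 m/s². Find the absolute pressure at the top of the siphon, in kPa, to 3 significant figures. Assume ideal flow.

P_top ≈ 80.7 kPa

From the surface to the outlet (both open to atmosphere, surface at rest): v = √(2g·h_out) = √(2·9.81·2.17) = 6.52 m/s.
Continuity keeps v the same throughout the tube; from surface to crest, P_atm + 0 = P_top + ½ρv² + ρg·h_top.
P_top = 102500 − ½·722·6.52² − 722·9.81·0.909 = 80700 Pa.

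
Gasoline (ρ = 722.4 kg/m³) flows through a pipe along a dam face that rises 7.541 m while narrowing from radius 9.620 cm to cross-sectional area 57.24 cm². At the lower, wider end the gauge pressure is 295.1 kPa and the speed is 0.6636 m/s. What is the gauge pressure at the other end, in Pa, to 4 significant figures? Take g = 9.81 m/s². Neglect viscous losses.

P₂ ≈ 237700 Pa

Mass conservation (A₁v₁ = A₂v₂) gives v₂ = 0.6636 × 290.7/57.24 = 3.371 m/s.
Energy conservation along the streamline gives P₂ = P₁ − ½ρ(v₂² − v₁²) − ρg(h₂ − h₁).
P₂ = 295100 + ½·722.4·(0.6636² − 3.371²) − 722.4·9.81·(+7.541) = 295100 + (-3945) − (53440) = 237700 Pa.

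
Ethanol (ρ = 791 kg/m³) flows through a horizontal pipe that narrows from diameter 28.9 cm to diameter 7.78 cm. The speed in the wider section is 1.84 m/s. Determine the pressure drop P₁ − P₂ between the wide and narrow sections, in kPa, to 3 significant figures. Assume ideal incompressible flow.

Mass conservation (A₁v₁ = A₂v₂) gives v₂ = 1.84 × 656/47.5 = 25.4 m/s.
With no height change, Bernoulli's equation is P₁ + ½ρv₁² = P₂ + ½ρv₂².
P₁ − P₂ = ½·791·(25.4² − 1.84²) = ½·791·641 = 254000 Pa.

ΔP ≈ 254 kPa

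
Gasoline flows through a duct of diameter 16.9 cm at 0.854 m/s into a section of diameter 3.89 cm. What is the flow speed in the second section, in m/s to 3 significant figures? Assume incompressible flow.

16.1 m/s

By continuity, v₂ = v₁·A₁/A₂ = 0.854·(224/11.9) = 16.1 m/s.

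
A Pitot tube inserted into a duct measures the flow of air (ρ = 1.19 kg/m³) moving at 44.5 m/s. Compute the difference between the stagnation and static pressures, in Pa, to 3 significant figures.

The dynamic pressure equals the rise in static pressure at the stagnation point: ΔP = ½ρv².
ΔP = ½·1.19·44.5² = 1180 Pa.

ΔP ≈ 1180 Pa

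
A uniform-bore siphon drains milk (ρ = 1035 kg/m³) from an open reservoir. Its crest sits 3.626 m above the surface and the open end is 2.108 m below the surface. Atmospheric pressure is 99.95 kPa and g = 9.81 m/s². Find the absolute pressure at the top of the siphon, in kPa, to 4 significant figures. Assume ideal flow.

The outlet speed comes from Torricelli: v = √(2g·2.108) = 6.431 m/s.
The bore is uniform, so the speed at the crest is the same v. Bernoulli surface→crest: P_atm = P_top + ½ρv² + ρg·h_top.
P_top = 99950 − ½·1035·6.431² − 1035·9.81·3.626 = 41730 Pa.

P_top = 41.73 kPa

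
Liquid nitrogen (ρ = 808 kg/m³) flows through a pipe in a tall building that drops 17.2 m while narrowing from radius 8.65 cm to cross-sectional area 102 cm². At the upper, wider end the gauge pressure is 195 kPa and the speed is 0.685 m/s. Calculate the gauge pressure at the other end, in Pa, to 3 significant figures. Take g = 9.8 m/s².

Mass conservation (A₁v₁ = A₂v₂) gives v₂ = 0.685 × 235/102 = 1.58 m/s.
Bernoulli: P₁ + ½ρv₁² + ρg h₁ = P₂ + ½ρv₂² + ρg h₂, so P₂ = P₁ + ½ρ(v₁² − v₂²) − ρg(h₂ − h₁).
P₂ = 195000 + ½·808·(0.685² − 1.58²) − 808·9.8·(−17.2) = 195000 + (-817) − (-136000) = 330000 Pa.

P₂ ≈ 330000 Pa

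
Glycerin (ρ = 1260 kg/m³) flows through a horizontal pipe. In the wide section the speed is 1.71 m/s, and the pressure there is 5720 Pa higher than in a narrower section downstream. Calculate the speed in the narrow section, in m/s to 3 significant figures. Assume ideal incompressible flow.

Horizontal Bernoulli: P₁ + ½ρv₁² = P₂ + ½ρv₂², so v₂² = v₁² + 2(P₁ − P₂)/ρ.
v₂ = √(1.71² + 2·5720/1260) = √(2.92 + 9.08) = 3.46 m/s.

3.46 m/s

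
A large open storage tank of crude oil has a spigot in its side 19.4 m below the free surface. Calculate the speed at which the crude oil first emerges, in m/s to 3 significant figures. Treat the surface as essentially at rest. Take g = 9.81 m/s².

With the surface at rest and both surface and jet at atmospheric pressure, Bernoulli gives ρg h = ½ρv², so v = √(2gh) = √(2·9.81·19.4) = 19.5 m/s.

v = 19.5 m/s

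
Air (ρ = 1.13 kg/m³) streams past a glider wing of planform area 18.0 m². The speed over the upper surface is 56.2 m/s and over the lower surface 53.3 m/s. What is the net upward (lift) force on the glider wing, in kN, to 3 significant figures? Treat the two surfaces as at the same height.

From P + ½ρv² = const at equal height, P_low − P_up = ½ρ(v_up² − v_low²).
ΔP = ½·1.13·(56.2² − 53.3²) = 179 Pa.
Lift = ΔP · A = 179 × 18.0 = 3230 N.

3.23 kN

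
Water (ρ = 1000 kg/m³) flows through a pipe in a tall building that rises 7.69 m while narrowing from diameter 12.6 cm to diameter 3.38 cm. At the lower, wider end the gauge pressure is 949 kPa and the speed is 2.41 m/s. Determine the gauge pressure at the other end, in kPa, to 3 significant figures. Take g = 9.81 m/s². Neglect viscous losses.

P₂ ≈ 316 kPa

Mass conservation (A₁v₁ = A₂v₂) gives v₂ = 2.41 × 125/8.97 = 33.5 m/s.
Bernoulli: P₁ + ½ρv₁² + ρg h₁ = P₂ + ½ρv₂² + ρg h₂, so P₂ = P₁ + ½ρ(v₁² − v₂²) − ρg(h₂ − h₁).
P₂ = 949000 + ½·1000·(2.41² − 33.5²) − 1000·9.81·(+7.69) = 949000 + (-558000) − (75400) = 316000 Pa.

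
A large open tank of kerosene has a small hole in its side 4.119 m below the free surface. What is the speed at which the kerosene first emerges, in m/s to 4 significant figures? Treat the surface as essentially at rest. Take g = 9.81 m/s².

The surface is effectively still and both ends are open, so ½v² = gh and v = √(2·9.81·4.119) = 8.990 m/s.

v ≈ 8.990 m/s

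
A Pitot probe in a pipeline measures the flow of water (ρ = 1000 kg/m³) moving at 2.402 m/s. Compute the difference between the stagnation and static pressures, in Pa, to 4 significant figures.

Bernoulli between the free stream and the stagnation point: ½ρv² = P_stag − P_static.
ΔP = ½·1000·2.402² = 2885 Pa.

ΔP ≈ 2885 Pa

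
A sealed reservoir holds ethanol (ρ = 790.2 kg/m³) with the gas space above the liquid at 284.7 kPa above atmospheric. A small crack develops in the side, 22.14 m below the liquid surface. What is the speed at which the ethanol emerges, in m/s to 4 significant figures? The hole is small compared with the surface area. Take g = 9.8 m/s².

Take point 1 at the surface (v₁ ≈ 0) and point 2 at the hole (at atmospheric pressure). Bernoulli: P₁ + ρg h = P_atm + ½ρv₂².
With P₁ − P_atm = 284700 Pa, v₂ = √(2gh + 2ΔP/ρ) = √(2·9.8·22.14 + 2·284700/790.2) = 33.98 m/s.

33.98 m/s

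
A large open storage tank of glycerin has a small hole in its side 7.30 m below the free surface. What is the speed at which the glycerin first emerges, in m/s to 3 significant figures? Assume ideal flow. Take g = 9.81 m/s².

v ≈ 12.0 m/s

The surface is effectively still and both ends are open, so ½v² = gh and v = √(2·9.81·7.30) = 12.0 m/s.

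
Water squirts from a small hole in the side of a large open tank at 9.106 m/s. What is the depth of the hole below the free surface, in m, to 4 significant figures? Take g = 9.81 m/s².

Torricelli: v = √(2gh), so h = v²/(2g).
h = 9.106²/(2·9.81) = 82.92/19.62 = 4.226 m.

h ≈ 4.226 m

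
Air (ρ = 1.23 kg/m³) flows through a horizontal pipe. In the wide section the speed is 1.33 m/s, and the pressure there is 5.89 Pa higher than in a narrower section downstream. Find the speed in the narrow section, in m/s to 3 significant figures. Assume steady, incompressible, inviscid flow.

Horizontal Bernoulli: P₁ + ½ρv₁² = P₂ + ½ρv₂², so v₂² = v₁² + 2(P₁ − P₂)/ρ.
v₂ = √(1.33² + 2·5.89/1.23) = √(1.77 + 9.58) = 3.37 m/s.

v₂ = 3.37 m/s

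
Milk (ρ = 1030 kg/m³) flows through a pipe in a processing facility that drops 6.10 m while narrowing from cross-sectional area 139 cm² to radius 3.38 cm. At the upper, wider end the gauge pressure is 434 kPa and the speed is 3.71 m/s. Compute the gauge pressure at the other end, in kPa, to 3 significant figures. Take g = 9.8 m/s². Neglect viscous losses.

P₂ ≈ 396 kPa

Continuity gives A₁v₁ = A₂v₂, so v₂ = (139 cm²)/(35.9 cm²) × 3.71 m/s = 14.4 m/s.
Bernoulli: P₁ + ½ρv₁² + ρg h₁ = P₂ + ½ρv₂² + ρg h₂, so P₂ = P₁ + ½ρ(v₁² − v₂²) − ρg(h₂ − h₁).
P₂ = 434000 + ½·1030·(3.71² − 14.4²) − 1030·9.8·(−6.10) = 434000 + (-99200) − (-61600) = 396000 Pa.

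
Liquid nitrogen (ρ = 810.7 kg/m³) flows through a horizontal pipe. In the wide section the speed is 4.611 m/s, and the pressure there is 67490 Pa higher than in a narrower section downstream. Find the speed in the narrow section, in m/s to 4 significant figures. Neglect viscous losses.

With h₁ = h₂, rearranging Bernoulli gives v₂ = √(v₁² + 2ΔP/ρ).
v₂ = √(4.611² + 2·67490/810.7) = √(21.26 + 166.5) = 13.70 m/s.

v₂ ≈ 13.70 m/s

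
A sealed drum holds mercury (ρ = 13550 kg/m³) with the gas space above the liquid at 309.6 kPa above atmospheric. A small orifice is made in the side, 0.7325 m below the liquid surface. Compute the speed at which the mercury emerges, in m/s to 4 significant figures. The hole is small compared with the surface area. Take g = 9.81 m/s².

Take point 1 at the surface (v₁ ≈ 0) and point 2 at the hole (at atmospheric pressure). Bernoulli: P₁ + ρg h = P_atm + ½ρv₂².
With P₁ − P_atm = 309600 Pa, v₂ = √(2gh + 2ΔP/ρ) = √(2·9.81·0.7325 + 2·309600/13550) = 7.750 m/s.

7.750 m/s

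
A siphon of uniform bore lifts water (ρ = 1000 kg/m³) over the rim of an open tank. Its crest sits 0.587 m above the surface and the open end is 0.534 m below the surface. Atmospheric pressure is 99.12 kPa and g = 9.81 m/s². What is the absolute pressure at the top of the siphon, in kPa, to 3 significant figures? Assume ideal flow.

P_top ≈ 88.1 kPa

From the surface to the outlet (both open to atmosphere, surface at rest): v = √(2g·h_out) = √(2·9.81·0.534) = 3.24 m/s.
Continuity keeps v the same throughout the tube; from surface to crest, P_atm + 0 = P_top + ½ρv² + ρg·h_top.
P_top = 99120 − ½·1000·3.24² − 1000·9.81·0.587 = 88100 Pa.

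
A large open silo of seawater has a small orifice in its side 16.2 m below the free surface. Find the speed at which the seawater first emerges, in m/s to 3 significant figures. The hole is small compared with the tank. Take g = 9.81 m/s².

v ≈ 17.8 m/s

Torricelli's result v = √(2gh) gives v = √(2·9.81·16.2) = 17.8 m/s.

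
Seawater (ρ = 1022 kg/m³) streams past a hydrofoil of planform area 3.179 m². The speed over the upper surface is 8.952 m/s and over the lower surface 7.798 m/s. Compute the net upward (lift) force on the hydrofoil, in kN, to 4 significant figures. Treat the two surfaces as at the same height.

F ≈ 31.40 kN

From P + ½ρv² = const at equal height, P_low − P_up = ½ρ(v_up² − v_low²).
ΔP = ½·1022·(8.952² − 7.798²) = 9877 Pa.
Lift = ΔP · A = 9877 × 3.179 = 31400 N.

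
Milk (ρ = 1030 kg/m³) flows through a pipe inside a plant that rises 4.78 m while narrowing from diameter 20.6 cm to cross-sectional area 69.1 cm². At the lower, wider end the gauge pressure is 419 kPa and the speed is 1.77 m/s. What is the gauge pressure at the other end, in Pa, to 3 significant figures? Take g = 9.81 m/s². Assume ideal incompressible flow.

P₂ ≈ 335000 Pa

Continuity gives A₁v₁ = A₂v₂, so v₂ = (333 cm²)/(69.1 cm²) × 1.77 m/s = 8.54 m/s.
Bernoulli: P₁ + ½ρv₁² + ρg h₁ = P₂ + ½ρv₂² + ρg h₂, so P₂ = P₁ + ½ρ(v₁² − v₂²) − ρg(h₂ − h₁).
P₂ = 419000 + ½·1030·(1.77² − 8.54²) − 1030·9.81·(+4.78) = 419000 + (-35900) − (48300) = 335000 Pa.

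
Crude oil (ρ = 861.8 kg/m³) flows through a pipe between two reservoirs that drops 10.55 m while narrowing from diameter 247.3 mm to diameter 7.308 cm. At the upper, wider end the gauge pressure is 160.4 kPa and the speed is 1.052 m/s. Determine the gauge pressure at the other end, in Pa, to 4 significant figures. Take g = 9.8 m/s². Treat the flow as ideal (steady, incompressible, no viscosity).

P₂ ≈ 187400 Pa

By continuity, v₂ = v₁·A₁/A₂ = 1.052·(480.3/41.95) = 12.05 m/s.
Bernoulli: P₁ + ½ρv₁² + ρg h₁ = P₂ + ½ρv₂² + ρg h₂, so P₂ = P₁ + ½ρ(v₁² − v₂²) − ρg(h₂ − h₁).
P₂ = 160400 + ½·861.8·(1.052² − 12.05²) − 861.8·9.8·(−10.55) = 160400 + (-62060) − (-89100) = 187400 Pa.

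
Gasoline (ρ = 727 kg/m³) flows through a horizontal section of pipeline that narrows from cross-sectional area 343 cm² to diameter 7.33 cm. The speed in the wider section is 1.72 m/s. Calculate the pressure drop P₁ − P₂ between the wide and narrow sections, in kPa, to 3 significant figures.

ΔP ≈ 70.0 kPa

By continuity, v₂ = v₁·A₁/A₂ = 1.72·(343/42.2) = 14.0 m/s.
Bernoulli (h₁ = h₂): P₁ − P₂ = ½ρ(v₂² − v₁²).
P₁ − P₂ = ½·727·(14.0² − 1.72²) = ½·727·192 = 70000 Pa.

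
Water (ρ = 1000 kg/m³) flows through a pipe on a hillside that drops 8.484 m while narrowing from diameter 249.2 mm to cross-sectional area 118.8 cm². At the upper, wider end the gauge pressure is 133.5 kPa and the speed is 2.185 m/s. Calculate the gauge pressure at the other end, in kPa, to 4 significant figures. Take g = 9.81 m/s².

P₂ ≈ 178.9 kPa

By continuity, v₂ = v₁·A₁/A₂ = 2.185·(487.7/118.8) = 8.971 m/s.
Applying Bernoulli between the two ends and solving for P₂: P₂ = P₁ + ½ρ(v₁² − v₂²) − ρgΔh.
P₂ = 133500 + ½·1000·(2.185² − 8.971²) − 1000·9.81·(−8.484) = 133500 + (-37850) − (-83230) = 178900 Pa.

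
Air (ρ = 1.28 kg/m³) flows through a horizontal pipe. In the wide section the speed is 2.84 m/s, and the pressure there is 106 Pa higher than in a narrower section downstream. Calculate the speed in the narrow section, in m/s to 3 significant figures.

Along the level pipe P + ½ρv² is conserved, hence v₂² = v₁² + 2(P₁ − P₂)/ρ.
v₂ = √(2.84² + 2·106/1.28) = √(8.07 + 166) = 13.2 m/s.

v₂ ≈ 13.2 m/s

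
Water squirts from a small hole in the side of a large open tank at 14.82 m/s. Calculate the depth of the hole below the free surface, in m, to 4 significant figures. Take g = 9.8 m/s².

h ≈ 11.21 m

Torricelli: v = √(2gh), so h = v²/(2g).
h = 14.82²/(2·9.8) = 219.6/19.60 = 11.21 m.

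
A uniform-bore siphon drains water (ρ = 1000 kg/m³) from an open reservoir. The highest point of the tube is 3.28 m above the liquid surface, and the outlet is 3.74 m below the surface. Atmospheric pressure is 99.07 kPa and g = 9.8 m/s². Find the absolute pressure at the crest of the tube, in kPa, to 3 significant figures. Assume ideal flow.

P_top ≈ 30.3 kPa

The outlet speed comes from Torricelli: v = √(2g·3.74) = 8.56 m/s.
With constant cross-section the crest speed equals v; applying Bernoulli from the surface up to the crest, P_top = P_atm − ½ρv² − ρg·h_top.
P_top = 99070 − ½·1000·8.56² − 1000·9.8·3.28 = 30300 Pa.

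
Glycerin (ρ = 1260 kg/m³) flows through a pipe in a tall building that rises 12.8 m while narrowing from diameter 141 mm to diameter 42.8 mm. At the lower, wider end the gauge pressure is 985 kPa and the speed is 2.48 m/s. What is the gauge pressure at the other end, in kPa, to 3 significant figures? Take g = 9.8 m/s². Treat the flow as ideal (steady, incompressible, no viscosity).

P₂ ≈ 374 kPa

Continuity gives A₁v₁ = A₂v₂, so v₂ = (156 cm²)/(14.4 cm²) × 2.48 m/s = 26.9 m/s.
Energy conservation along the streamline gives P₂ = P₁ − ½ρ(v₂² − v₁²) − ρg(h₂ − h₁).
P₂ = 985000 + ½·1260·(2.48² − 26.9²) − 1260·9.8·(+12.8) = 985000 + (-453000) − (158000) = 374000 Pa.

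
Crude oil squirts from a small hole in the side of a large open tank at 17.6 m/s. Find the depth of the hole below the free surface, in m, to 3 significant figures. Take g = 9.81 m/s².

h ≈ 15.8 m

Torricelli: v = √(2gh), so h = v²/(2g).
h = 17.6²/(2·9.81) = 310/19.62 = 15.8 m.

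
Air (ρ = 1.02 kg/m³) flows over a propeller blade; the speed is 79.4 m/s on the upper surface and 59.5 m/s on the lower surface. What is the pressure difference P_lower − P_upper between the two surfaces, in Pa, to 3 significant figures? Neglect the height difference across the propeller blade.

1410 Pa

With negligible Δh, P + ½ρv² is constant, so P_low − P_up = ½ρ(v_up² − v_low²).
ΔP = ½·1.02·(79.4² − 59.5²) = 1410 Pa.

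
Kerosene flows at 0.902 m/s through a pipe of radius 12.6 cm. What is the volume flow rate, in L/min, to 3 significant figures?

Q = 2700 L/min

Q = A·v = 0.0499 m² × 0.902 m/s = 0.0450 m³/s.
Converting: 0.0450 m³/s × 60000 = 2700 L/min.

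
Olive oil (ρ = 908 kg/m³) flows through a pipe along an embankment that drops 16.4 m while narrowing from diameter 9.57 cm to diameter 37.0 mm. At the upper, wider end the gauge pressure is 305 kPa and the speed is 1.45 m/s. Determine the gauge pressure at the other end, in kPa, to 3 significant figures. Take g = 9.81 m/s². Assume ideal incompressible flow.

P₂ ≈ 409 kPa

The volume flow rate is constant, so v₂ = (A₁/A₂)v₁ = (71.9/10.8)·1.45 = 9.70 m/s.
Energy conservation along the streamline gives P₂ = P₁ − ½ρ(v₂² − v₁²) − ρg(h₂ − h₁).
P₂ = 305000 + ½·908·(1.45² − 9.70²) − 908·9.81·(−16.4) = 305000 + (-41800) − (-146000) = 409000 Pa.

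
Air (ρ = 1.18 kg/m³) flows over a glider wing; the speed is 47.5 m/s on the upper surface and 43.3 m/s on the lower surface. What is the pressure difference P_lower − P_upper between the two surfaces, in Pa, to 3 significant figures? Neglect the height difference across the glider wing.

ΔP ≈ 225 Pa

With negligible Δh, P + ½ρv² is constant, so P_low − P_up = ½ρ(v_up² − v_low²).
ΔP = ½·1.18·(47.5² − 43.3²) = 225 Pa.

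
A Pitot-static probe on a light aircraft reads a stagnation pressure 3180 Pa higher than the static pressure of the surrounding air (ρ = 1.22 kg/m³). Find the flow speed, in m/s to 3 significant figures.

At the stagnation point the flow is brought to rest, so Bernoulli gives P_stag − P_static = ½ρv².
v = √(2ΔP/ρ) = √(2·3180/1.22) = 72.2 m/s.

v ≈ 72.2 m/s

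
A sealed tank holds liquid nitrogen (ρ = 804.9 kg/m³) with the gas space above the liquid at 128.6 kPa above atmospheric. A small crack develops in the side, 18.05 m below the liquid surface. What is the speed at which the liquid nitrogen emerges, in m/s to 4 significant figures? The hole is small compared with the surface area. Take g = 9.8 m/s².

Take point 1 at the surface (v₁ ≈ 0) and point 2 at the hole (at atmospheric pressure). Bernoulli: P₁ + ρg h = P_atm + ½ρv₂².
With P₁ − P_atm = 128600 Pa, v₂ = √(2gh + 2ΔP/ρ) = √(2·9.8·18.05 + 2·128600/804.9) = 25.95 m/s.

v = 25.95 m/s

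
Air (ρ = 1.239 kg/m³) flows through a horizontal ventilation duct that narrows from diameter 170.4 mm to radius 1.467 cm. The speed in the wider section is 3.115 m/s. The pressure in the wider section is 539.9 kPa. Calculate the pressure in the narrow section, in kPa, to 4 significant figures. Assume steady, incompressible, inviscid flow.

P₂ ≈ 533.1 kPa

Mass conservation (A₁v₁ = A₂v₂) gives v₂ = 3.115 × 228.0/6.761 = 105.1 m/s.
Bernoulli (h₁ = h₂): P₁ − P₂ = ½ρ(v₂² − v₁²).
P₂ = P₁ − ½ρ(v₂² − v₁²) = 539900 − ½·1.239·(105.1² − 3.115²) = 539900 − 6833 = 533100 Pa.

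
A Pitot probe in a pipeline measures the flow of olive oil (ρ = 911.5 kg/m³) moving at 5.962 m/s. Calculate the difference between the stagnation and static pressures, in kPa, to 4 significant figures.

At the stagnation point the flow is brought to rest, so Bernoulli gives P_stag − P_static = ½ρv².
ΔP = ½·911.5·5.962² = 16200 Pa.

16.20 kPa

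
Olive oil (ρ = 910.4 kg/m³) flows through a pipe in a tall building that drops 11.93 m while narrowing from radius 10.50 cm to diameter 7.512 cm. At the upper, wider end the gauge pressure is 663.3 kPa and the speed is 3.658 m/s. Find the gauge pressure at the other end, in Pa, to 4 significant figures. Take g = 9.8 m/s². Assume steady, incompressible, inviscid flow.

P₂ ≈ 403800 Pa

Mass conservation (A₁v₁ = A₂v₂) gives v₂ = 3.658 × 346.4/44.32 = 28.59 m/s.
Energy conservation along the streamline gives P₂ = P₁ − ½ρ(v₂² − v₁²) − ρg(h₂ − h₁).
P₂ = 663300 + ½·910.4·(3.658² − 28.59²) − 910.4·9.8·(−11.93) = 663300 + (-365900) − (-106400) = 403800 Pa.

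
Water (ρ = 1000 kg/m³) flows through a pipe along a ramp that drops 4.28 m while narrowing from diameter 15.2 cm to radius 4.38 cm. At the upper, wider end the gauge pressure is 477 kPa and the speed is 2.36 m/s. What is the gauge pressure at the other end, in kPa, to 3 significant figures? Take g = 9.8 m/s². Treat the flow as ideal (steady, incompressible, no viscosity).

By continuity, v₂ = v₁·A₁/A₂ = 2.36·(181/60.3) = 7.11 m/s.
Bernoulli: P₁ + ½ρv₁² + ρg h₁ = P₂ + ½ρv₂² + ρg h₂, so P₂ = P₁ + ½ρ(v₁² − v₂²) − ρg(h₂ − h₁).
P₂ = 477000 + ½·1000·(2.36² − 7.11²) − 1000·9.8·(−4.28) = 477000 + (-22500) − (-41900) = 496000 Pa.

496 kPa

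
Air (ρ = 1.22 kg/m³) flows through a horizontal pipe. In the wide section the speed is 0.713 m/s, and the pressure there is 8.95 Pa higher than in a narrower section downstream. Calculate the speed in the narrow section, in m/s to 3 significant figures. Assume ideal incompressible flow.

v₂ ≈ 3.90 m/s

With h₁ = h₂, rearranging Bernoulli gives v₂ = √(v₁² + 2ΔP/ρ).
v₂ = √(0.713² + 2·8.95/1.22) = √(0.508 + 14.7) = 3.90 m/s.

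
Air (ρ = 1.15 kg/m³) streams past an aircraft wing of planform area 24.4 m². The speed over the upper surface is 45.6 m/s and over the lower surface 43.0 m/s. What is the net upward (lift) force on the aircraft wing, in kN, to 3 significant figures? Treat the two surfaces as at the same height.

The faster flow above has the lower pressure; Bernoulli (same height) gives ΔP = ½ρ(v_up² − v_low²).
ΔP = ½·1.15·(45.6² − 43.0²) = 132 Pa.
Lift = ΔP · A = 132 × 24.4 = 3230 N.

F ≈ 3.23 kN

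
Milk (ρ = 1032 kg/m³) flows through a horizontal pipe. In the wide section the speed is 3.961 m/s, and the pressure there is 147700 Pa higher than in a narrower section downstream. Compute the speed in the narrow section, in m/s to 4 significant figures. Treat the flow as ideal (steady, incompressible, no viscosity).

Horizontal Bernoulli: P₁ + ½ρv₁² = P₂ + ½ρv₂², so v₂² = v₁² + 2(P₁ − P₂)/ρ.
v₂ = √(3.961² + 2·147700/1032) = √(15.69 + 286.2) = 17.38 m/s.

v₂ ≈ 17.38 m/s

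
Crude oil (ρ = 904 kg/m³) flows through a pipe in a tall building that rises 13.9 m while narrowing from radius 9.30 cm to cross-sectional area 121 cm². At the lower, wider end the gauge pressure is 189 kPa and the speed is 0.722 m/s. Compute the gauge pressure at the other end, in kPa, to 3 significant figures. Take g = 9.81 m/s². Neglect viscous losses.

Continuity gives A₁v₁ = A₂v₂, so v₂ = (272 cm²)/(121 cm²) × 0.722 m/s = 1.62 m/s.
Applying Bernoulli between the two ends and solving for P₂: P₂ = P₁ + ½ρ(v₁² − v₂²) − ρgΔh.
P₂ = 189000 + ½·904·(0.722² − 1.62²) − 904·9.81·(+13.9) = 189000 + (-953) − (123000) = 64800 Pa.

P₂ ≈ 64.8 kPa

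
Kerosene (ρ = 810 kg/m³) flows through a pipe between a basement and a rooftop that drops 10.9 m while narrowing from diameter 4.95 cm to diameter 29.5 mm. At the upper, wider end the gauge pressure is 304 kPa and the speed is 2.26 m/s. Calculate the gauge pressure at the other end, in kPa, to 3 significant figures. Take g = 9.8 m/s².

Continuity gives A₁v₁ = A₂v₂, so v₂ = (19.2 cm²)/(6.83 cm²) × 2.26 m/s = 6.36 m/s.
Applying Bernoulli between the two ends and solving for P₂: P₂ = P₁ + ½ρ(v₁² − v₂²) − ρgΔh.
P₂ = 304000 + ½·810·(2.26² − 6.36²) − 810·9.8·(−10.9) = 304000 + (-14300) − (-86500) = 376000 Pa.

P₂ ≈ 376 kPa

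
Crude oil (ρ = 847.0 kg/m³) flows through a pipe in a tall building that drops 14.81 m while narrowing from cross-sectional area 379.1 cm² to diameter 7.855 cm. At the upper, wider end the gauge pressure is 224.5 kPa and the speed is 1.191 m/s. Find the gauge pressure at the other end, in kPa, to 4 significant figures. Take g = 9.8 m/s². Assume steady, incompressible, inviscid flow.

Continuity gives A₁v₁ = A₂v₂, so v₂ = (379.1 cm²)/(48.46 cm²) × 1.191 m/s = 9.317 m/s.
Bernoulli: P₁ + ½ρv₁² + ρg h₁ = P₂ + ½ρv₂² + ρg h₂, so P₂ = P₁ + ½ρ(v₁² − v₂²) − ρg(h₂ − h₁).
P₂ = 224500 + ½·847.0·(1.191² − 9.317²) − 847.0·9.8·(−14.81) = 224500 + (-36160) − (-122900) = 311300 Pa.

311.3 kPa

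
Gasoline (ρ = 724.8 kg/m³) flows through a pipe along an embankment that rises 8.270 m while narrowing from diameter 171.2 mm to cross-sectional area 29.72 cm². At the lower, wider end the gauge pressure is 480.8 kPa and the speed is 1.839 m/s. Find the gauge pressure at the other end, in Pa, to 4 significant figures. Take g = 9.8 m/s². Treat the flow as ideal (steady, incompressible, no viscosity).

P₂ ≈ 349800 Pa

Mass conservation (A₁v₁ = A₂v₂) gives v₂ = 1.839 × 230.2/29.72 = 14.24 m/s.
Applying Bernoulli between the two ends and solving for P₂: P₂ = P₁ + ½ρ(v₁² − v₂²) − ρgΔh.
P₂ = 480800 + ½·724.8·(1.839² − 14.24²) − 724.8·9.8·(+8.270) = 480800 + (-72300) − (58740) = 349800 Pa.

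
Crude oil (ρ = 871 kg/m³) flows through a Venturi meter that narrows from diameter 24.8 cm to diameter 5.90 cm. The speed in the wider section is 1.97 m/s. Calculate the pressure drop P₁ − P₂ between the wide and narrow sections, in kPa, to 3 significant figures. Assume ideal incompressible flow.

ΔP ≈ 526 kPa

Continuity gives A₁v₁ = A₂v₂, so v₂ = (483 cm²)/(27.3 cm²) × 1.97 m/s = 34.8 m/s.
With no height change, Bernoulli's equation is P₁ + ½ρv₁² = P₂ + ½ρv₂².
P₁ − P₂ = ½·871·(34.8² − 1.97²) = ½·871·1210 = 526000 Pa.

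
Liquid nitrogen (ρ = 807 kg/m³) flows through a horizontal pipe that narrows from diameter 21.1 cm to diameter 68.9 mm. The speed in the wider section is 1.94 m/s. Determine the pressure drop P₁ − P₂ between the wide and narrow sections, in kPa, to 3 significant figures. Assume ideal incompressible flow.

By continuity, v₂ = v₁·A₁/A₂ = 1.94·(350/37.3) = 18.2 m/s.
The pipe is horizontal, so Bernoulli reduces to P₁ + ½ρv₁² = P₂ + ½ρv₂².
P₁ − P₂ = ½·807·(18.2² − 1.94²) = ½·807·327 = 132000 Pa.

132 kPa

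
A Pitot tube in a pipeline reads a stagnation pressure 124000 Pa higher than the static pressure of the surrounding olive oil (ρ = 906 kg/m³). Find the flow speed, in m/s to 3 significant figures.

At the stagnation point the flow is brought to rest, so Bernoulli gives P_stag − P_static = ½ρv².
v = √(2ΔP/ρ) = √(2·124000/906) = 16.5 m/s.

v ≈ 16.5 m/s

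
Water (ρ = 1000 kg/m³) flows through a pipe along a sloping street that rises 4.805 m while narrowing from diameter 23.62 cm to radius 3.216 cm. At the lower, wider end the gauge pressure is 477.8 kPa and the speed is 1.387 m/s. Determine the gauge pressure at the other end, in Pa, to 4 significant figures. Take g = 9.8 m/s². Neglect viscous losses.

P₂ ≈ 256700 Pa

Mass conservation (A₁v₁ = A₂v₂) gives v₂ = 1.387 × 438.2/32.49 = 18.70 m/s.
Energy conservation along the streamline gives P₂ = P₁ − ½ρ(v₂² − v₁²) − ρg(h₂ − h₁).
P₂ = 477800 + ½·1000·(1.387² − 18.70²) − 1000·9.8·(+4.805) = 477800 + (-174000) − (47090) = 256700 Pa.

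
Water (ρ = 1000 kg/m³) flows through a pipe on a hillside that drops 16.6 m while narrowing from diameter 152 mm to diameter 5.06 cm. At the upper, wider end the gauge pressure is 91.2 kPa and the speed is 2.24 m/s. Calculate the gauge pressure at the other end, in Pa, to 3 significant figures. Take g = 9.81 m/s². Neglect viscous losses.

Continuity gives A₁v₁ = A₂v₂, so v₂ = (181 cm²)/(20.1 cm²) × 2.24 m/s = 20.2 m/s.
Energy conservation along the streamline gives P₂ = P₁ − ½ρ(v₂² − v₁²) − ρg(h₂ − h₁).
P₂ = 91200 + ½·1000·(2.24² − 20.2²) − 1000·9.81·(−16.6) = 91200 + (-202000) − (-163000) = 52300 Pa.

P₂ = 52300 Pa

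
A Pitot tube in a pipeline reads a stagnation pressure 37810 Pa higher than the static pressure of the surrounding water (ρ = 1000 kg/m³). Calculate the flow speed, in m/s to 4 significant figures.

Bernoulli between the free stream and the stagnation point: ½ρv² = P_stag − P_static.
v = √(2ΔP/ρ) = √(2·37810/1000) = 8.696 m/s.

v = 8.696 m/s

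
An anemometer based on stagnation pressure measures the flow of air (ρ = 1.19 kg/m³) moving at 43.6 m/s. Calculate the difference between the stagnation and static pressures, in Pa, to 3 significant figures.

At the stagnation point the flow is brought to rest, so Bernoulli gives P_stag − P_static = ½ρv².
ΔP = ½·1.19·43.6² = 1130 Pa.

ΔP ≈ 1130 Pa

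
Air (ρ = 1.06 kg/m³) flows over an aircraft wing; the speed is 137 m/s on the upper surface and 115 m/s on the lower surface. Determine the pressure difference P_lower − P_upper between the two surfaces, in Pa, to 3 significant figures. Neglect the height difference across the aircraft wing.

With negligible Δh, P + ½ρv² is constant, so P_low − P_up = ½ρ(v_up² − v_low²).
ΔP = ½·1.06·(137² − 115²) = 2940 Pa.

2940 Pa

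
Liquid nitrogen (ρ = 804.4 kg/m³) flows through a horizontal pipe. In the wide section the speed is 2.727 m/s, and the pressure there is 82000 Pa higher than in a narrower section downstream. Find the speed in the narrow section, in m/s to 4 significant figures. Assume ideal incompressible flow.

v₂ ≈ 14.54 m/s

With h₁ = h₂, rearranging Bernoulli gives v₂ = √(v₁² + 2ΔP/ρ).
v₂ = √(2.727² + 2·82000/804.4) = √(7.437 + 203.9) = 14.54 m/s.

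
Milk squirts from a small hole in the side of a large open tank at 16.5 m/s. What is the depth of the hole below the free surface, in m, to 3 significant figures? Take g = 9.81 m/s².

13.9 m

For a small hole in a large open tank, ½v² = gh, giving h = v²/(2g).
h = 16.5²/(2·9.81) = 272/19.62 = 13.9 m.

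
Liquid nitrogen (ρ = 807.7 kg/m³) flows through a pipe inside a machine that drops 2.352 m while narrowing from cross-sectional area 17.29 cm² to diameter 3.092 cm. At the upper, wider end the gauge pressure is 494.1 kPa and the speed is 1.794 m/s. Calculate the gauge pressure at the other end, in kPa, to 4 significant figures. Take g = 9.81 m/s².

P₂ ≈ 507.1 kPa

Continuity gives A₁v₁ = A₂v₂, so v₂ = (17.29 cm²)/(7.509 cm²) × 1.794 m/s = 4.131 m/s.
Energy conservation along the streamline gives P₂ = P₁ − ½ρ(v₂² − v₁²) − ρg(h₂ − h₁).
P₂ = 494100 + ½·807.7·(1.794² − 4.131²) − 807.7·9.81·(−2.352) = 494100 + (-5592) − (-18640) = 507100 Pa.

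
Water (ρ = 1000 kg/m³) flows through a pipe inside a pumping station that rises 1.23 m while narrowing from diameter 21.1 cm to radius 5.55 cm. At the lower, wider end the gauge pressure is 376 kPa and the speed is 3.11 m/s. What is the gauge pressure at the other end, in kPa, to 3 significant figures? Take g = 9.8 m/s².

Continuity gives A₁v₁ = A₂v₂, so v₂ = (350 cm²)/(96.8 cm²) × 3.11 m/s = 11.2 m/s.
Bernoulli: P₁ + ½ρv₁² + ρg h₁ = P₂ + ½ρv₂² + ρg h₂, so P₂ = P₁ + ½ρ(v₁² − v₂²) − ρg(h₂ − h₁).
P₂ = 376000 + ½·1000·(3.11² − 11.2²) − 1000·9.8·(+1.23) = 376000 + (-58300) − (12100) = 306000 Pa.

P₂ ≈ 306 kPa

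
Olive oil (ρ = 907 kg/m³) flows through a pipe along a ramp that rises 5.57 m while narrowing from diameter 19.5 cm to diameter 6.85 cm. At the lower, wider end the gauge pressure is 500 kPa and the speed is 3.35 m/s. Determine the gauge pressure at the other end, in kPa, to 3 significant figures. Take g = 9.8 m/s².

P₂ ≈ 121 kPa

The volume flow rate is constant, so v₂ = (A₁/A₂)v₁ = (299/36.9)·3.35 = 27.1 m/s.
Applying Bernoulli between the two ends and solving for P₂: P₂ = P₁ + ½ρ(v₁² − v₂²) − ρgΔh.
P₂ = 500000 + ½·907·(3.35² − 27.1²) − 907·9.8·(+5.57) = 500000 + (-329000) − (49500) = 121000 Pa.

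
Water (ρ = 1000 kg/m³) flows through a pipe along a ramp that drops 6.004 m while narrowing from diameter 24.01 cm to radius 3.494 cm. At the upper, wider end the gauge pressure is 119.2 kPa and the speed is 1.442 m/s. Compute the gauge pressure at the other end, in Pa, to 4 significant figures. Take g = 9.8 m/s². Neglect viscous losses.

P₂ = 34180 Pa

Continuity gives A₁v₁ = A₂v₂, so v₂ = (452.8 cm²)/(38.35 cm²) × 1.442 m/s = 17.02 m/s.
Applying Bernoulli between the two ends and solving for P₂: P₂ = P₁ + ½ρ(v₁² − v₂²) − ρgΔh.
P₂ = 119200 + ½·1000·(1.442² − 17.02²) − 1000·9.8·(−6.004) = 119200 + (-143900) − (-58840) = 34180 Pa.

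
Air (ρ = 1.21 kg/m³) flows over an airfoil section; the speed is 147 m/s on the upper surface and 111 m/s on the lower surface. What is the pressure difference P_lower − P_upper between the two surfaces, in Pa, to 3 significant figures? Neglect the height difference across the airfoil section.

The pressure is lower where the speed is higher: ΔP = ½ρ(v_up² − v_low²).
ΔP = ½·1.21·(147² − 111²) = 5620 Pa.

ΔP ≈ 5620 Pa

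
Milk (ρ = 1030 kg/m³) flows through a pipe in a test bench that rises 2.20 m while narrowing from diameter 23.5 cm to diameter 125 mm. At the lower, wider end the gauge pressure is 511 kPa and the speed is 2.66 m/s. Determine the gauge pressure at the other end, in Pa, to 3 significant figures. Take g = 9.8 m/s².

P₂ ≈ 447000 Pa

Continuity gives A₁v₁ = A₂v₂, so v₂ = (434 cm²)/(123 cm²) × 2.66 m/s = 9.40 m/s.
Energy conservation along the streamline gives P₂ = P₁ − ½ρ(v₂² − v₁²) − ρg(h₂ − h₁).
P₂ = 511000 + ½·1030·(2.66² − 9.40²) − 1030·9.8·(+2.20) = 511000 + (-41900) − (22200) = 447000 Pa.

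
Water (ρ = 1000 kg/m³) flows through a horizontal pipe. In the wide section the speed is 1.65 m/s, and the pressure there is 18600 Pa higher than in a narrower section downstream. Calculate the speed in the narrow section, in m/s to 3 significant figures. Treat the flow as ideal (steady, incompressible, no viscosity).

Horizontal Bernoulli: P₁ + ½ρv₁² = P₂ + ½ρv₂², so v₂² = v₁² + 2(P₁ − P₂)/ρ.
v₂ = √(1.65² + 2·18600/1000) = √(2.72 + 37.2) = 6.32 m/s.

v₂ ≈ 6.32 m/s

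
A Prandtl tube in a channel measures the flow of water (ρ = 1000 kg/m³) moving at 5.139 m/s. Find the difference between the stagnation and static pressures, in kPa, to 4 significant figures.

ΔP = 13.20 kPa

The dynamic pressure equals the rise in static pressure at the stagnation point: ΔP = ½ρv².
ΔP = ½·1000·5.139² = 13200 Pa.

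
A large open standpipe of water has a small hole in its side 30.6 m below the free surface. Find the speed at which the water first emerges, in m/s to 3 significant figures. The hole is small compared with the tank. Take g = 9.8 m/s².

Bernoulli from surface to hole (P equal, v_surface ≈ 0): v = √(2gh) = √(2×9.8×30.6) = 24.5 m/s.

v ≈ 24.5 m/s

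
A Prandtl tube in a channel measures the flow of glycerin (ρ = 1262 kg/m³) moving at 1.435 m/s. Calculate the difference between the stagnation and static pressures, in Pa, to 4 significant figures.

ΔP = 1299 Pa

Bernoulli between the free stream and the stagnation point: ½ρv² = P_stag − P_static.
ΔP = ½·1262·1.435² = 1299 Pa.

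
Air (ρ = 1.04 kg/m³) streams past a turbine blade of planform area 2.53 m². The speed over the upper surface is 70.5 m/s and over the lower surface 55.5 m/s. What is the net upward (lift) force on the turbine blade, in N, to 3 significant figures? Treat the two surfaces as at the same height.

F ≈ 2490 N

The faster flow above has the lower pressure; Bernoulli (same height) gives ΔP = ½ρ(v_up² − v_low²).
ΔP = ½·1.04·(70.5² − 55.5²) = 983 Pa.
Lift = ΔP · A = 983 × 2.53 = 2490 N.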